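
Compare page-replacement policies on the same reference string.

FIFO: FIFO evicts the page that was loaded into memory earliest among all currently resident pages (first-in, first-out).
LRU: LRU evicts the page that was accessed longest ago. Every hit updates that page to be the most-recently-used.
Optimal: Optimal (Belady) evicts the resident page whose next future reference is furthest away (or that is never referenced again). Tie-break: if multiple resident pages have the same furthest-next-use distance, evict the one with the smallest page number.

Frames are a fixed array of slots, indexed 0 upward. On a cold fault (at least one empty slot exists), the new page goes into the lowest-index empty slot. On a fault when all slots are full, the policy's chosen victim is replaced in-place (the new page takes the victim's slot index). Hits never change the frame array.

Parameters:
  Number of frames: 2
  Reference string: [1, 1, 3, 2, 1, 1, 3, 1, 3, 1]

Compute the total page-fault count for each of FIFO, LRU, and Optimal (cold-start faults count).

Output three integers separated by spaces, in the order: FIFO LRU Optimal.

--- FIFO ---
  step 0: ref 1 -> FAULT, frames=[1,-] (faults so far: 1)
  step 1: ref 1 -> HIT, frames=[1,-] (faults so far: 1)
  step 2: ref 3 -> FAULT, frames=[1,3] (faults so far: 2)
  step 3: ref 2 -> FAULT, evict 1, frames=[2,3] (faults so far: 3)
  step 4: ref 1 -> FAULT, evict 3, frames=[2,1] (faults so far: 4)
  step 5: ref 1 -> HIT, frames=[2,1] (faults so far: 4)
  step 6: ref 3 -> FAULT, evict 2, frames=[3,1] (faults so far: 5)
  step 7: ref 1 -> HIT, frames=[3,1] (faults so far: 5)
  step 8: ref 3 -> HIT, frames=[3,1] (faults so far: 5)
  step 9: ref 1 -> HIT, frames=[3,1] (faults so far: 5)
  FIFO total faults: 5
--- LRU ---
  step 0: ref 1 -> FAULT, frames=[1,-] (faults so far: 1)
  step 1: ref 1 -> HIT, frames=[1,-] (faults so far: 1)
  step 2: ref 3 -> FAULT, frames=[1,3] (faults so far: 2)
  step 3: ref 2 -> FAULT, evict 1, frames=[2,3] (faults so far: 3)
  step 4: ref 1 -> FAULT, evict 3, frames=[2,1] (faults so far: 4)
  step 5: ref 1 -> HIT, frames=[2,1] (faults so far: 4)
  step 6: ref 3 -> FAULT, evict 2, frames=[3,1] (faults so far: 5)
  step 7: ref 1 -> HIT, frames=[3,1] (faults so far: 5)
  step 8: ref 3 -> HIT, frames=[3,1] (faults so far: 5)
  step 9: ref 1 -> HIT, frames=[3,1] (faults so far: 5)
  LRU total faults: 5
--- Optimal ---
  step 0: ref 1 -> FAULT, frames=[1,-] (faults so far: 1)
  step 1: ref 1 -> HIT, frames=[1,-] (faults so far: 1)
  step 2: ref 3 -> FAULT, frames=[1,3] (faults so far: 2)
  step 3: ref 2 -> FAULT, evict 3, frames=[1,2] (faults so far: 3)
  step 4: ref 1 -> HIT, frames=[1,2] (faults so far: 3)
  step 5: ref 1 -> HIT, frames=[1,2] (faults so far: 3)
  step 6: ref 3 -> FAULT, evict 2, frames=[1,3] (faults so far: 4)
  step 7: ref 1 -> HIT, frames=[1,3] (faults so far: 4)
  step 8: ref 3 -> HIT, frames=[1,3] (faults so far: 4)
  step 9: ref 1 -> HIT, frames=[1,3] (faults so far: 4)
  Optimal total faults: 4

Answer: 5 5 4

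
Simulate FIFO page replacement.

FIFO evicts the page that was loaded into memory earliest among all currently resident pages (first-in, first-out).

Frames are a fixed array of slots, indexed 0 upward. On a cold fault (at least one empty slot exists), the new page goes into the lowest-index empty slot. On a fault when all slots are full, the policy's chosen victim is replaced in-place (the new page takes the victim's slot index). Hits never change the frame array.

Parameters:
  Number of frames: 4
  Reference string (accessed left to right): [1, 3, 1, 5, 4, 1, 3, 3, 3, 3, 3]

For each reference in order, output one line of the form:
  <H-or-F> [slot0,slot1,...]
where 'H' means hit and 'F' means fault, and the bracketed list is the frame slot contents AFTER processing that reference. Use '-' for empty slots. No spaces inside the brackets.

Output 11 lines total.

F [1,-,-,-]
F [1,3,-,-]
H [1,3,-,-]
F [1,3,5,-]
F [1,3,5,4]
H [1,3,5,4]
H [1,3,5,4]
H [1,3,5,4]
H [1,3,5,4]
H [1,3,5,4]
H [1,3,5,4]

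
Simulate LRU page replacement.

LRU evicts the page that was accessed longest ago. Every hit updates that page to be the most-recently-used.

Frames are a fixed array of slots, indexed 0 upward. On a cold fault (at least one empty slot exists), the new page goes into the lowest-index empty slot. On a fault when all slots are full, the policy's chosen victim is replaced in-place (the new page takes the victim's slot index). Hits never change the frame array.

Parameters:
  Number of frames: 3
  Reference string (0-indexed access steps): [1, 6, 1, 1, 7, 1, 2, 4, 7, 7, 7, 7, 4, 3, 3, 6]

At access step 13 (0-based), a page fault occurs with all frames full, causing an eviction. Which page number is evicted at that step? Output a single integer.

Answer: 2

Derivation:
Step 0: ref 1 -> FAULT, frames=[1,-,-]
Step 1: ref 6 -> FAULT, frames=[1,6,-]
Step 2: ref 1 -> HIT, frames=[1,6,-]
Step 3: ref 1 -> HIT, frames=[1,6,-]
Step 4: ref 7 -> FAULT, frames=[1,6,7]
Step 5: ref 1 -> HIT, frames=[1,6,7]
Step 6: ref 2 -> FAULT, evict 6, frames=[1,2,7]
Step 7: ref 4 -> FAULT, evict 7, frames=[1,2,4]
Step 8: ref 7 -> FAULT, evict 1, frames=[7,2,4]
Step 9: ref 7 -> HIT, frames=[7,2,4]
Step 10: ref 7 -> HIT, frames=[7,2,4]
Step 11: ref 7 -> HIT, frames=[7,2,4]
Step 12: ref 4 -> HIT, frames=[7,2,4]
Step 13: ref 3 -> FAULT, evict 2, frames=[7,3,4]
At step 13: evicted page 2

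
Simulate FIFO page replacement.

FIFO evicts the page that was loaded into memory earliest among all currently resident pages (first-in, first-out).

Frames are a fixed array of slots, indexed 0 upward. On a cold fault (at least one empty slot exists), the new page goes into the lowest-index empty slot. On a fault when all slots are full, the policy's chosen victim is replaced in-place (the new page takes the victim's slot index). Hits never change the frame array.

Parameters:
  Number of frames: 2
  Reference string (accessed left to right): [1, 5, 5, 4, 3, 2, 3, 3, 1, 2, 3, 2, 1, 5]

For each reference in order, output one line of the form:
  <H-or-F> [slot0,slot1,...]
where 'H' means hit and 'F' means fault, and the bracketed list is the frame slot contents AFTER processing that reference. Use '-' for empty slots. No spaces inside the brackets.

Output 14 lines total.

F [1,-]
F [1,5]
H [1,5]
F [4,5]
F [4,3]
F [2,3]
H [2,3]
H [2,3]
F [2,1]
H [2,1]
F [3,1]
F [3,2]
F [1,2]
F [1,5]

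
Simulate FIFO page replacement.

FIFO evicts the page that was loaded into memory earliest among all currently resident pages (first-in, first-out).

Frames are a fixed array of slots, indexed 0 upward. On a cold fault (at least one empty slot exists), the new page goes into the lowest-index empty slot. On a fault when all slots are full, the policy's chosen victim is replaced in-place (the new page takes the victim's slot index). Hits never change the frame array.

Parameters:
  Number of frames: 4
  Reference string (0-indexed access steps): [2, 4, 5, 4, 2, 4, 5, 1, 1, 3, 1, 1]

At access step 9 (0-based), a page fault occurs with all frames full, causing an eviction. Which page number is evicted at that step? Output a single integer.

Step 0: ref 2 -> FAULT, frames=[2,-,-,-]
Step 1: ref 4 -> FAULT, frames=[2,4,-,-]
Step 2: ref 5 -> FAULT, frames=[2,4,5,-]
Step 3: ref 4 -> HIT, frames=[2,4,5,-]
Step 4: ref 2 -> HIT, frames=[2,4,5,-]
Step 5: ref 4 -> HIT, frames=[2,4,5,-]
Step 6: ref 5 -> HIT, frames=[2,4,5,-]
Step 7: ref 1 -> FAULT, frames=[2,4,5,1]
Step 8: ref 1 -> HIT, frames=[2,4,5,1]
Step 9: ref 3 -> FAULT, evict 2, frames=[3,4,5,1]
At step 9: evicted page 2

Answer: 2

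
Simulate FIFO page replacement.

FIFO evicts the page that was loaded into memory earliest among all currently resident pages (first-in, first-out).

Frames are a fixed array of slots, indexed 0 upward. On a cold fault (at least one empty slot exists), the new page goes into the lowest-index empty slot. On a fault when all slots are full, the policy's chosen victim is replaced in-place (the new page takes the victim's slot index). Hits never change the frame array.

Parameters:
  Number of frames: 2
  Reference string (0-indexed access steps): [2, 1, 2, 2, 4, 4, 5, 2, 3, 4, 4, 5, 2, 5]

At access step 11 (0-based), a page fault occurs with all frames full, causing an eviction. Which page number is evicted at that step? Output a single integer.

Answer: 3

Derivation:
Step 0: ref 2 -> FAULT, frames=[2,-]
Step 1: ref 1 -> FAULT, frames=[2,1]
Step 2: ref 2 -> HIT, frames=[2,1]
Step 3: ref 2 -> HIT, frames=[2,1]
Step 4: ref 4 -> FAULT, evict 2, frames=[4,1]
Step 5: ref 4 -> HIT, frames=[4,1]
Step 6: ref 5 -> FAULT, evict 1, frames=[4,5]
Step 7: ref 2 -> FAULT, evict 4, frames=[2,5]
Step 8: ref 3 -> FAULT, evict 5, frames=[2,3]
Step 9: ref 4 -> FAULT, evict 2, frames=[4,3]
Step 10: ref 4 -> HIT, frames=[4,3]
Step 11: ref 5 -> FAULT, evict 3, frames=[4,5]
At step 11: evicted page 3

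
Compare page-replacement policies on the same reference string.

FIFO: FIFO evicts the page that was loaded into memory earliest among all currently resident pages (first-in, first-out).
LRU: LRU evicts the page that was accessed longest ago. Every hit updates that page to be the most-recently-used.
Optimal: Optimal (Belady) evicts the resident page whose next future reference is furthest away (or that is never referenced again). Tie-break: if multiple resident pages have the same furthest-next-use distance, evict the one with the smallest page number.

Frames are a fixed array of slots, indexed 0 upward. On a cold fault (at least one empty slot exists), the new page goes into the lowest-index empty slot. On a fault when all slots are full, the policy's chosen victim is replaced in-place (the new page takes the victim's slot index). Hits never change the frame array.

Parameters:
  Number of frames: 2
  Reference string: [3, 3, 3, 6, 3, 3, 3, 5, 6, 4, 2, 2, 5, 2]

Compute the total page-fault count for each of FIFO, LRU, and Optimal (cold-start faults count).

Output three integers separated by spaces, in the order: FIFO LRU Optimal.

Answer: 6 7 5

Derivation:
--- FIFO ---
  step 0: ref 3 -> FAULT, frames=[3,-] (faults so far: 1)
  step 1: ref 3 -> HIT, frames=[3,-] (faults so far: 1)
  step 2: ref 3 -> HIT, frames=[3,-] (faults so far: 1)
  step 3: ref 6 -> FAULT, frames=[3,6] (faults so far: 2)
  step 4: ref 3 -> HIT, frames=[3,6] (faults so far: 2)
  step 5: ref 3 -> HIT, frames=[3,6] (faults so far: 2)
  step 6: ref 3 -> HIT, frames=[3,6] (faults so far: 2)
  step 7: ref 5 -> FAULT, evict 3, frames=[5,6] (faults so far: 3)
  step 8: ref 6 -> HIT, frames=[5,6] (faults so far: 3)
  step 9: ref 4 -> FAULT, evict 6, frames=[5,4] (faults so far: 4)
  step 10: ref 2 -> FAULT, evict 5, frames=[2,4] (faults so far: 5)
  step 11: ref 2 -> HIT, frames=[2,4] (faults so far: 5)
  step 12: ref 5 -> FAULT, evict 4, frames=[2,5] (faults so far: 6)
  step 13: ref 2 -> HIT, frames=[2,5] (faults so far: 6)
  FIFO total faults: 6
--- LRU ---
  step 0: ref 3 -> FAULT, frames=[3,-] (faults so far: 1)
  step 1: ref 3 -> HIT, frames=[3,-] (faults so far: 1)
  step 2: ref 3 -> HIT, frames=[3,-] (faults so far: 1)
  step 3: ref 6 -> FAULT, frames=[3,6] (faults so far: 2)
  step 4: ref 3 -> HIT, frames=[3,6] (faults so far: 2)
  step 5: ref 3 -> HIT, frames=[3,6] (faults so far: 2)
  step 6: ref 3 -> HIT, frames=[3,6] (faults so far: 2)
  step 7: ref 5 -> FAULT, evict 6, frames=[3,5] (faults so far: 3)
  step 8: ref 6 -> FAULT, evict 3, frames=[6,5] (faults so far: 4)
  step 9: ref 4 -> FAULT, evict 5, frames=[6,4] (faults so far: 5)
  step 10: ref 2 -> FAULT, evict 6, frames=[2,4] (faults so far: 6)
  step 11: ref 2 -> HIT, frames=[2,4] (faults so far: 6)
  step 12: ref 5 -> FAULT, evict 4, frames=[2,5] (faults so far: 7)
  step 13: ref 2 -> HIT, frames=[2,5] (faults so far: 7)
  LRU total faults: 7
--- Optimal ---
  step 0: ref 3 -> FAULT, frames=[3,-] (faults so far: 1)
  step 1: ref 3 -> HIT, frames=[3,-] (faults so far: 1)
  step 2: ref 3 -> HIT, frames=[3,-] (faults so far: 1)
  step 3: ref 6 -> FAULT, frames=[3,6] (faults so far: 2)
  step 4: ref 3 -> HIT, frames=[3,6] (faults so far: 2)
  step 5: ref 3 -> HIT, frames=[3,6] (faults so far: 2)
  step 6: ref 3 -> HIT, frames=[3,6] (faults so far: 2)
  step 7: ref 5 -> FAULT, evict 3, frames=[5,6] (faults so far: 3)
  step 8: ref 6 -> HIT, frames=[5,6] (faults so far: 3)
  step 9: ref 4 -> FAULT, evict 6, frames=[5,4] (faults so far: 4)
  step 10: ref 2 -> FAULT, evict 4, frames=[5,2] (faults so far: 5)
  step 11: ref 2 -> HIT, frames=[5,2] (faults so far: 5)
  step 12: ref 5 -> HIT, frames=[5,2] (faults so far: 5)
  step 13: ref 2 -> HIT, frames=[5,2] (faults so far: 5)
  Optimal total faults: 5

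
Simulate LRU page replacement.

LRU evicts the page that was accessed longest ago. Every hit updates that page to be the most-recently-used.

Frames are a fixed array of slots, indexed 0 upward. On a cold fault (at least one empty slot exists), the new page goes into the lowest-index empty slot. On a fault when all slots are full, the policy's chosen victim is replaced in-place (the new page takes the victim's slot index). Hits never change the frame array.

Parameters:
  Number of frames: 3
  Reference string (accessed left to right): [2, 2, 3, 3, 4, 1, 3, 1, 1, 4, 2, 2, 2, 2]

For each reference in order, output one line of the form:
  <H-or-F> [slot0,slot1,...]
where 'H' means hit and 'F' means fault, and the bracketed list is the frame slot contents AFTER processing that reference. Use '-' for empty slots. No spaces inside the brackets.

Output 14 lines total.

F [2,-,-]
H [2,-,-]
F [2,3,-]
H [2,3,-]
F [2,3,4]
F [1,3,4]
H [1,3,4]
H [1,3,4]
H [1,3,4]
H [1,3,4]
F [1,2,4]
H [1,2,4]
H [1,2,4]
H [1,2,4]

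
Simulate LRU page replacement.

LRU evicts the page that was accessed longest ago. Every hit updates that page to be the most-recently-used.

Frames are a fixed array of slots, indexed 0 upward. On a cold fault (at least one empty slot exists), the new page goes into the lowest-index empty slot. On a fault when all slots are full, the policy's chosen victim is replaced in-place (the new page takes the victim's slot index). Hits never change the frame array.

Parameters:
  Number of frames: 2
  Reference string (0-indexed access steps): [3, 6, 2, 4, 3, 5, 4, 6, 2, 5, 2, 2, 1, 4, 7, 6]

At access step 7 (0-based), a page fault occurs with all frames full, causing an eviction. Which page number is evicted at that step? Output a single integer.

Answer: 5

Derivation:
Step 0: ref 3 -> FAULT, frames=[3,-]
Step 1: ref 6 -> FAULT, frames=[3,6]
Step 2: ref 2 -> FAULT, evict 3, frames=[2,6]
Step 3: ref 4 -> FAULT, evict 6, frames=[2,4]
Step 4: ref 3 -> FAULT, evict 2, frames=[3,4]
Step 5: ref 5 -> FAULT, evict 4, frames=[3,5]
Step 6: ref 4 -> FAULT, evict 3, frames=[4,5]
Step 7: ref 6 -> FAULT, evict 5, frames=[4,6]
At step 7: evicted page 5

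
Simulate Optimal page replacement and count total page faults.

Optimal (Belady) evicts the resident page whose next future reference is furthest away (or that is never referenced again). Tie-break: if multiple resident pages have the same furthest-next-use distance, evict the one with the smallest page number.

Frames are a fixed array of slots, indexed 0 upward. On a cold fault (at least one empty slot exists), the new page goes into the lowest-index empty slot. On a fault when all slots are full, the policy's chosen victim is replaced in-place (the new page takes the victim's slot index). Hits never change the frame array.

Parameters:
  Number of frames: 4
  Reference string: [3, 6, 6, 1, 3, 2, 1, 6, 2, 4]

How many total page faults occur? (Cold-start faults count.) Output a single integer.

Answer: 5

Derivation:
Step 0: ref 3 → FAULT, frames=[3,-,-,-]
Step 1: ref 6 → FAULT, frames=[3,6,-,-]
Step 2: ref 6 → HIT, frames=[3,6,-,-]
Step 3: ref 1 → FAULT, frames=[3,6,1,-]
Step 4: ref 3 → HIT, frames=[3,6,1,-]
Step 5: ref 2 → FAULT, frames=[3,6,1,2]
Step 6: ref 1 → HIT, frames=[3,6,1,2]
Step 7: ref 6 → HIT, frames=[3,6,1,2]
Step 8: ref 2 → HIT, frames=[3,6,1,2]
Step 9: ref 4 → FAULT (evict 1), frames=[3,6,4,2]
Total faults: 5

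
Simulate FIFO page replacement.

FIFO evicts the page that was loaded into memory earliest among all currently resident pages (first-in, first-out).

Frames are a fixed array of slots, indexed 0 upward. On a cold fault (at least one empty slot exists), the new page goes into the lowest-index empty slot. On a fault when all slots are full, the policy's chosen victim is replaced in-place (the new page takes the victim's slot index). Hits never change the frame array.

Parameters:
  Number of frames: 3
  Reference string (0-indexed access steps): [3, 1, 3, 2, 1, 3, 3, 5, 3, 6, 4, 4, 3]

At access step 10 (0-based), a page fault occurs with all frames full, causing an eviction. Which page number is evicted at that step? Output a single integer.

Answer: 5

Derivation:
Step 0: ref 3 -> FAULT, frames=[3,-,-]
Step 1: ref 1 -> FAULT, frames=[3,1,-]
Step 2: ref 3 -> HIT, frames=[3,1,-]
Step 3: ref 2 -> FAULT, frames=[3,1,2]
Step 4: ref 1 -> HIT, frames=[3,1,2]
Step 5: ref 3 -> HIT, frames=[3,1,2]
Step 6: ref 3 -> HIT, frames=[3,1,2]
Step 7: ref 5 -> FAULT, evict 3, frames=[5,1,2]
Step 8: ref 3 -> FAULT, evict 1, frames=[5,3,2]
Step 9: ref 6 -> FAULT, evict 2, frames=[5,3,6]
Step 10: ref 4 -> FAULT, evict 5, frames=[4,3,6]
At step 10: evicted page 5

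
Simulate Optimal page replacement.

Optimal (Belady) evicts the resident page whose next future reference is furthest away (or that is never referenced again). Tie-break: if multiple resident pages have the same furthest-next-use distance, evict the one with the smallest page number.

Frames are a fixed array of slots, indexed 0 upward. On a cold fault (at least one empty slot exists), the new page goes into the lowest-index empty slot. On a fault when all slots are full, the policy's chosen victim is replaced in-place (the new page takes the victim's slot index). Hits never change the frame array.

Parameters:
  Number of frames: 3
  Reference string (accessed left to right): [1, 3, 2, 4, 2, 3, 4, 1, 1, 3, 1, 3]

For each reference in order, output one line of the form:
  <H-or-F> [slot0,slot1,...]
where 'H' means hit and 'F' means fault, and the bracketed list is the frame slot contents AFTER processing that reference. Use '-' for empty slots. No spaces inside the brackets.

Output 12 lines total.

F [1,-,-]
F [1,3,-]
F [1,3,2]
F [4,3,2]
H [4,3,2]
H [4,3,2]
H [4,3,2]
F [4,3,1]
H [4,3,1]
H [4,3,1]
H [4,3,1]
H [4,3,1]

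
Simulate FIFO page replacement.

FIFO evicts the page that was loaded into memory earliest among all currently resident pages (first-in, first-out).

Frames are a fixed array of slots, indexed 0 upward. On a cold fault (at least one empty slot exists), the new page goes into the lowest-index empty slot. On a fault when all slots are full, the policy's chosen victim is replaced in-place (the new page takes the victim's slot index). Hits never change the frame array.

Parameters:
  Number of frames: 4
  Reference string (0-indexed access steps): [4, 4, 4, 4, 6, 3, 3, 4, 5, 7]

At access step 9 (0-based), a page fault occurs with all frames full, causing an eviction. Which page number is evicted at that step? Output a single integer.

Step 0: ref 4 -> FAULT, frames=[4,-,-,-]
Step 1: ref 4 -> HIT, frames=[4,-,-,-]
Step 2: ref 4 -> HIT, frames=[4,-,-,-]
Step 3: ref 4 -> HIT, frames=[4,-,-,-]
Step 4: ref 6 -> FAULT, frames=[4,6,-,-]
Step 5: ref 3 -> FAULT, frames=[4,6,3,-]
Step 6: ref 3 -> HIT, frames=[4,6,3,-]
Step 7: ref 4 -> HIT, frames=[4,6,3,-]
Step 8: ref 5 -> FAULT, frames=[4,6,3,5]
Step 9: ref 7 -> FAULT, evict 4, frames=[7,6,3,5]
At step 9: evicted page 4

Answer: 4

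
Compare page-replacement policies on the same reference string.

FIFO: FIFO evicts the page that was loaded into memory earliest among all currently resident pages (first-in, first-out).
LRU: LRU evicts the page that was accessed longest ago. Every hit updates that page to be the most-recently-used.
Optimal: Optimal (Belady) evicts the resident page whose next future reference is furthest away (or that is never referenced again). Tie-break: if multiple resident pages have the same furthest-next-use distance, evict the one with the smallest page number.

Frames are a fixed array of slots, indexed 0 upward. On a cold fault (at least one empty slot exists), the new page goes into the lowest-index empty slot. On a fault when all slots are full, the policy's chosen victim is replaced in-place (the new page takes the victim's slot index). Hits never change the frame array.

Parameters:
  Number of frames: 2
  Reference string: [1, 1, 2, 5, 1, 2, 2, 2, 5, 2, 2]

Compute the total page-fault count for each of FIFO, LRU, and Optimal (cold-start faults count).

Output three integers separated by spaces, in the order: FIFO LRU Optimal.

Answer: 6 6 4

Derivation:
--- FIFO ---
  step 0: ref 1 -> FAULT, frames=[1,-] (faults so far: 1)
  step 1: ref 1 -> HIT, frames=[1,-] (faults so far: 1)
  step 2: ref 2 -> FAULT, frames=[1,2] (faults so far: 2)
  step 3: ref 5 -> FAULT, evict 1, frames=[5,2] (faults so far: 3)
  step 4: ref 1 -> FAULT, evict 2, frames=[5,1] (faults so far: 4)
  step 5: ref 2 -> FAULT, evict 5, frames=[2,1] (faults so far: 5)
  step 6: ref 2 -> HIT, frames=[2,1] (faults so far: 5)
  step 7: ref 2 -> HIT, frames=[2,1] (faults so far: 5)
  step 8: ref 5 -> FAULT, evict 1, frames=[2,5] (faults so far: 6)
  step 9: ref 2 -> HIT, frames=[2,5] (faults so far: 6)
  step 10: ref 2 -> HIT, frames=[2,5] (faults so far: 6)
  FIFO total faults: 6
--- LRU ---
  step 0: ref 1 -> FAULT, frames=[1,-] (faults so far: 1)
  step 1: ref 1 -> HIT, frames=[1,-] (faults so far: 1)
  step 2: ref 2 -> FAULT, frames=[1,2] (faults so far: 2)
  step 3: ref 5 -> FAULT, evict 1, frames=[5,2] (faults so far: 3)
  step 4: ref 1 -> FAULT, evict 2, frames=[5,1] (faults so far: 4)
  step 5: ref 2 -> FAULT, evict 5, frames=[2,1] (faults so far: 5)
  step 6: ref 2 -> HIT, frames=[2,1] (faults so far: 5)
  step 7: ref 2 -> HIT, frames=[2,1] (faults so far: 5)
  step 8: ref 5 -> FAULT, evict 1, frames=[2,5] (faults so far: 6)
  step 9: ref 2 -> HIT, frames=[2,5] (faults so far: 6)
  step 10: ref 2 -> HIT, frames=[2,5] (faults so far: 6)
  LRU total faults: 6
--- Optimal ---
  step 0: ref 1 -> FAULT, frames=[1,-] (faults so far: 1)
  step 1: ref 1 -> HIT, frames=[1,-] (faults so far: 1)
  step 2: ref 2 -> FAULT, frames=[1,2] (faults so far: 2)
  step 3: ref 5 -> FAULT, evict 2, frames=[1,5] (faults so far: 3)
  step 4: ref 1 -> HIT, frames=[1,5] (faults so far: 3)
  step 5: ref 2 -> FAULT, evict 1, frames=[2,5] (faults so far: 4)
  step 6: ref 2 -> HIT, frames=[2,5] (faults so far: 4)
  step 7: ref 2 -> HIT, frames=[2,5] (faults so far: 4)
  step 8: ref 5 -> HIT, frames=[2,5] (faults so far: 4)
  step 9: ref 2 -> HIT, frames=[2,5] (faults so far: 4)
  step 10: ref 2 -> HIT, frames=[2,5] (faults so far: 4)
  Optimal total faults: 4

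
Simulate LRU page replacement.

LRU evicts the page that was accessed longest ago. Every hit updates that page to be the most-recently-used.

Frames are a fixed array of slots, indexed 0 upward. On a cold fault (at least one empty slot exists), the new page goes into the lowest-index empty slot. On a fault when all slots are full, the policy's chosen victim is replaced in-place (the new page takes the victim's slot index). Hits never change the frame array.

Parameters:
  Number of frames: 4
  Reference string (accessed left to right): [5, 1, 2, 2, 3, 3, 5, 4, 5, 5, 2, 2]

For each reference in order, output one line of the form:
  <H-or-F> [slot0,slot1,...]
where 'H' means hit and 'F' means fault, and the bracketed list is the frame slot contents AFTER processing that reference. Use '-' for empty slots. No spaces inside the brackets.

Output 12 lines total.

F [5,-,-,-]
F [5,1,-,-]
F [5,1,2,-]
H [5,1,2,-]
F [5,1,2,3]
H [5,1,2,3]
H [5,1,2,3]
F [5,4,2,3]
H [5,4,2,3]
H [5,4,2,3]
H [5,4,2,3]
H [5,4,2,3]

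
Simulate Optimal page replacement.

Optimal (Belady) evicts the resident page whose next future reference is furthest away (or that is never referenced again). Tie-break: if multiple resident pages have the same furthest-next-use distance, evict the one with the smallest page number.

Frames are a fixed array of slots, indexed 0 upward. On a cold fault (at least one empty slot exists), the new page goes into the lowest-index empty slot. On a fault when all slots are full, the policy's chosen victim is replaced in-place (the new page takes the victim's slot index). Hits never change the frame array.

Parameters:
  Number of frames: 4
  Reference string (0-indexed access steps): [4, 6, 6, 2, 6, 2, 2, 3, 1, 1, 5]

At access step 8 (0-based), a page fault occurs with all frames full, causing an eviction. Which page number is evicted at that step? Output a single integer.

Step 0: ref 4 -> FAULT, frames=[4,-,-,-]
Step 1: ref 6 -> FAULT, frames=[4,6,-,-]
Step 2: ref 6 -> HIT, frames=[4,6,-,-]
Step 3: ref 2 -> FAULT, frames=[4,6,2,-]
Step 4: ref 6 -> HIT, frames=[4,6,2,-]
Step 5: ref 2 -> HIT, frames=[4,6,2,-]
Step 6: ref 2 -> HIT, frames=[4,6,2,-]
Step 7: ref 3 -> FAULT, frames=[4,6,2,3]
Step 8: ref 1 -> FAULT, evict 2, frames=[4,6,1,3]
At step 8: evicted page 2

Answer: 2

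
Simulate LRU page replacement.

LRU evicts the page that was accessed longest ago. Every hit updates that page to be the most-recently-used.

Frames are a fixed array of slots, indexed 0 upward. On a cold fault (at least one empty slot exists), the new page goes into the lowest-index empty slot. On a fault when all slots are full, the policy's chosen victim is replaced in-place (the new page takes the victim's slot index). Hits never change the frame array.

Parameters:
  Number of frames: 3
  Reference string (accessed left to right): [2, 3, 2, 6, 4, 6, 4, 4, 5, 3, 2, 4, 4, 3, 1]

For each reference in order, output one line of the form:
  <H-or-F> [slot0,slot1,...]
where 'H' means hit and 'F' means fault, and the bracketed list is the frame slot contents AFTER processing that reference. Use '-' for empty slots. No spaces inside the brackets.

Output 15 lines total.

F [2,-,-]
F [2,3,-]
H [2,3,-]
F [2,3,6]
F [2,4,6]
H [2,4,6]
H [2,4,6]
H [2,4,6]
F [5,4,6]
F [5,4,3]
F [5,2,3]
F [4,2,3]
H [4,2,3]
H [4,2,3]
F [4,1,3]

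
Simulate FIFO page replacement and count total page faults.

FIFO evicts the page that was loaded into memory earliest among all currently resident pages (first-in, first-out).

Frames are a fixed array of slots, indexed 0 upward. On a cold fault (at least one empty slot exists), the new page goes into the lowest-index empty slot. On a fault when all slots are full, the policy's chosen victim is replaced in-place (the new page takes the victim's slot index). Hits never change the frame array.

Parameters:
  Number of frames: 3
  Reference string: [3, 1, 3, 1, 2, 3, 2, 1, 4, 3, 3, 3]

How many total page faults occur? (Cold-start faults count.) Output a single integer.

Answer: 5

Derivation:
Step 0: ref 3 → FAULT, frames=[3,-,-]
Step 1: ref 1 → FAULT, frames=[3,1,-]
Step 2: ref 3 → HIT, frames=[3,1,-]
Step 3: ref 1 → HIT, frames=[3,1,-]
Step 4: ref 2 → FAULT, frames=[3,1,2]
Step 5: ref 3 → HIT, frames=[3,1,2]
Step 6: ref 2 → HIT, frames=[3,1,2]
Step 7: ref 1 → HIT, frames=[3,1,2]
Step 8: ref 4 → FAULT (evict 3), frames=[4,1,2]
Step 9: ref 3 → FAULT (evict 1), frames=[4,3,2]
Step 10: ref 3 → HIT, frames=[4,3,2]
Step 11: ref 3 → HIT, frames=[4,3,2]
Total faults: 5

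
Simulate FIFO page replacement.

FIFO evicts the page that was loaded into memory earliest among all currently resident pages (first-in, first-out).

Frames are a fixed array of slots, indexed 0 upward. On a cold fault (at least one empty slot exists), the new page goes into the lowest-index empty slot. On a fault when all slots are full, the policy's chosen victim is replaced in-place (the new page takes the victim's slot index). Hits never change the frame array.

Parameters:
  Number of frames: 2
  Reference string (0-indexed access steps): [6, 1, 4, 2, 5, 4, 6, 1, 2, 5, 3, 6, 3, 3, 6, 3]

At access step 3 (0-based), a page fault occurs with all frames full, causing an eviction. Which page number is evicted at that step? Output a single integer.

Answer: 1

Derivation:
Step 0: ref 6 -> FAULT, frames=[6,-]
Step 1: ref 1 -> FAULT, frames=[6,1]
Step 2: ref 4 -> FAULT, evict 6, frames=[4,1]
Step 3: ref 2 -> FAULT, evict 1, frames=[4,2]
At step 3: evicted page 1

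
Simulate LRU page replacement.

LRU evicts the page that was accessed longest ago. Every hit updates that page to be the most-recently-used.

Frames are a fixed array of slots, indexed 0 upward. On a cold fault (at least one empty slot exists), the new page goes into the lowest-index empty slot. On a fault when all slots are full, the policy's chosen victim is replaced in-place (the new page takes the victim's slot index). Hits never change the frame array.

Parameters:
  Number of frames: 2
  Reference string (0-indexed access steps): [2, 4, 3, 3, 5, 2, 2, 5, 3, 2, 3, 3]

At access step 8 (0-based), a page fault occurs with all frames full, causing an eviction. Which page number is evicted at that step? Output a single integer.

Answer: 2

Derivation:
Step 0: ref 2 -> FAULT, frames=[2,-]
Step 1: ref 4 -> FAULT, frames=[2,4]
Step 2: ref 3 -> FAULT, evict 2, frames=[3,4]
Step 3: ref 3 -> HIT, frames=[3,4]
Step 4: ref 5 -> FAULT, evict 4, frames=[3,5]
Step 5: ref 2 -> FAULT, evict 3, frames=[2,5]
Step 6: ref 2 -> HIT, frames=[2,5]
Step 7: ref 5 -> HIT, frames=[2,5]
Step 8: ref 3 -> FAULT, evict 2, frames=[3,5]
At step 8: evicted page 2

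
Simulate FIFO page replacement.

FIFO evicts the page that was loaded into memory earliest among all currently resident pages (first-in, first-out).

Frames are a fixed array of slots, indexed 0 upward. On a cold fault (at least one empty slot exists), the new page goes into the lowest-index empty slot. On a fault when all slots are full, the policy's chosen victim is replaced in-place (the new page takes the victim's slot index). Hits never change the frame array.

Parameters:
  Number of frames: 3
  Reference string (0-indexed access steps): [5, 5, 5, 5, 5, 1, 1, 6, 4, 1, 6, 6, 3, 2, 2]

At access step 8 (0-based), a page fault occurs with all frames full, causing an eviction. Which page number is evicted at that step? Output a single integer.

Step 0: ref 5 -> FAULT, frames=[5,-,-]
Step 1: ref 5 -> HIT, frames=[5,-,-]
Step 2: ref 5 -> HIT, frames=[5,-,-]
Step 3: ref 5 -> HIT, frames=[5,-,-]
Step 4: ref 5 -> HIT, frames=[5,-,-]
Step 5: ref 1 -> FAULT, frames=[5,1,-]
Step 6: ref 1 -> HIT, frames=[5,1,-]
Step 7: ref 6 -> FAULT, frames=[5,1,6]
Step 8: ref 4 -> FAULT, evict 5, frames=[4,1,6]
At step 8: evicted page 5

Answer: 5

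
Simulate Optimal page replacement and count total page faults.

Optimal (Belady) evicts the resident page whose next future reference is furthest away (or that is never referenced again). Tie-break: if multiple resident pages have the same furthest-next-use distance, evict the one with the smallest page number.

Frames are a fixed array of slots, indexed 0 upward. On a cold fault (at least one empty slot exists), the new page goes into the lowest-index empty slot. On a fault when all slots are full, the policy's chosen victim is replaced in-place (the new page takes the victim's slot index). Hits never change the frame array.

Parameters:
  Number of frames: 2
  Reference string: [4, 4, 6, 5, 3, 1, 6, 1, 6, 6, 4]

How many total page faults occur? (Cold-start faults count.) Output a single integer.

Answer: 6

Derivation:
Step 0: ref 4 → FAULT, frames=[4,-]
Step 1: ref 4 → HIT, frames=[4,-]
Step 2: ref 6 → FAULT, frames=[4,6]
Step 3: ref 5 → FAULT (evict 4), frames=[5,6]
Step 4: ref 3 → FAULT (evict 5), frames=[3,6]
Step 5: ref 1 → FAULT (evict 3), frames=[1,6]
Step 6: ref 6 → HIT, frames=[1,6]
Step 7: ref 1 → HIT, frames=[1,6]
Step 8: ref 6 → HIT, frames=[1,6]
Step 9: ref 6 → HIT, frames=[1,6]
Step 10: ref 4 → FAULT (evict 1), frames=[4,6]
Total faults: 6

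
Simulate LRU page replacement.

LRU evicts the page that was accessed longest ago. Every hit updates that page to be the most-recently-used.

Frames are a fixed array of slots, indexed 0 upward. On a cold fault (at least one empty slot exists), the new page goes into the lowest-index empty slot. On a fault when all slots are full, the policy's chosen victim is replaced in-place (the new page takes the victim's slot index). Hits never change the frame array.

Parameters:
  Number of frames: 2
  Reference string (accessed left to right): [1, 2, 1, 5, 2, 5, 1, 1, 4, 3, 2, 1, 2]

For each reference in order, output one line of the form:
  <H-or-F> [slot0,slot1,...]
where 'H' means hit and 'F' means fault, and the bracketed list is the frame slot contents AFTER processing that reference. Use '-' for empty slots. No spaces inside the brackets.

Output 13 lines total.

F [1,-]
F [1,2]
H [1,2]
F [1,5]
F [2,5]
H [2,5]
F [1,5]
H [1,5]
F [1,4]
F [3,4]
F [3,2]
F [1,2]
H [1,2]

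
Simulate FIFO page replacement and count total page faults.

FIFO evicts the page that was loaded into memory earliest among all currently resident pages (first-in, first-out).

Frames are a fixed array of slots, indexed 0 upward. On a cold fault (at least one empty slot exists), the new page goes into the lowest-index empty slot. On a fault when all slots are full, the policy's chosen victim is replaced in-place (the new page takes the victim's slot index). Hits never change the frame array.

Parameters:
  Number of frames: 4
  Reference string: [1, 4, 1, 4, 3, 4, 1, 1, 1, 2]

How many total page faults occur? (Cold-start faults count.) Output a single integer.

Step 0: ref 1 → FAULT, frames=[1,-,-,-]
Step 1: ref 4 → FAULT, frames=[1,4,-,-]
Step 2: ref 1 → HIT, frames=[1,4,-,-]
Step 3: ref 4 → HIT, frames=[1,4,-,-]
Step 4: ref 3 → FAULT, frames=[1,4,3,-]
Step 5: ref 4 → HIT, frames=[1,4,3,-]
Step 6: ref 1 → HIT, frames=[1,4,3,-]
Step 7: ref 1 → HIT, frames=[1,4,3,-]
Step 8: ref 1 → HIT, frames=[1,4,3,-]
Step 9: ref 2 → FAULT, frames=[1,4,3,2]
Total faults: 4

Answer: 4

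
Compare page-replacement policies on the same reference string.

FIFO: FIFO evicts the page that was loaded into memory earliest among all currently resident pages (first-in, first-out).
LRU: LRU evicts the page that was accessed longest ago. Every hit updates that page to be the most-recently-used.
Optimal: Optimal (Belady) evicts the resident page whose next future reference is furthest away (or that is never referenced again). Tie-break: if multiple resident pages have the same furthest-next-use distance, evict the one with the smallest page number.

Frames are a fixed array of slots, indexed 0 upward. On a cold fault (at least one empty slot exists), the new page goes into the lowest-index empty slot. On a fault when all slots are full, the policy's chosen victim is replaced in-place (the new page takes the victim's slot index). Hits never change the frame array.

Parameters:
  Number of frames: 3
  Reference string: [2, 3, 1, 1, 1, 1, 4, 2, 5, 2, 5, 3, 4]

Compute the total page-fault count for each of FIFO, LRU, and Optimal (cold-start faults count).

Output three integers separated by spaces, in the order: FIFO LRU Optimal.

Answer: 8 8 6

Derivation:
--- FIFO ---
  step 0: ref 2 -> FAULT, frames=[2,-,-] (faults so far: 1)
  step 1: ref 3 -> FAULT, frames=[2,3,-] (faults so far: 2)
  step 2: ref 1 -> FAULT, frames=[2,3,1] (faults so far: 3)
  step 3: ref 1 -> HIT, frames=[2,3,1] (faults so far: 3)
  step 4: ref 1 -> HIT, frames=[2,3,1] (faults so far: 3)
  step 5: ref 1 -> HIT, frames=[2,3,1] (faults so far: 3)
  step 6: ref 4 -> FAULT, evict 2, frames=[4,3,1] (faults so far: 4)
  step 7: ref 2 -> FAULT, evict 3, frames=[4,2,1] (faults so far: 5)
  step 8: ref 5 -> FAULT, evict 1, frames=[4,2,5] (faults so far: 6)
  step 9: ref 2 -> HIT, frames=[4,2,5] (faults so far: 6)
  step 10: ref 5 -> HIT, frames=[4,2,5] (faults so far: 6)
  step 11: ref 3 -> FAULT, evict 4, frames=[3,2,5] (faults so far: 7)
  step 12: ref 4 -> FAULT, evict 2, frames=[3,4,5] (faults so far: 8)
  FIFO total faults: 8
--- LRU ---
  step 0: ref 2 -> FAULT, frames=[2,-,-] (faults so far: 1)
  step 1: ref 3 -> FAULT, frames=[2,3,-] (faults so far: 2)
  step 2: ref 1 -> FAULT, frames=[2,3,1] (faults so far: 3)
  step 3: ref 1 -> HIT, frames=[2,3,1] (faults so far: 3)
  step 4: ref 1 -> HIT, frames=[2,3,1] (faults so far: 3)
  step 5: ref 1 -> HIT, frames=[2,3,1] (faults so far: 3)
  step 6: ref 4 -> FAULT, evict 2, frames=[4,3,1] (faults so far: 4)
  step 7: ref 2 -> FAULT, evict 3, frames=[4,2,1] (faults so far: 5)
  step 8: ref 5 -> FAULT, evict 1, frames=[4,2,5] (faults so far: 6)
  step 9: ref 2 -> HIT, frames=[4,2,5] (faults so far: 6)
  step 10: ref 5 -> HIT, frames=[4,2,5] (faults so far: 6)
  step 11: ref 3 -> FAULT, evict 4, frames=[3,2,5] (faults so far: 7)
  step 12: ref 4 -> FAULT, evict 2, frames=[3,4,5] (faults so far: 8)
  LRU total faults: 8
--- Optimal ---
  step 0: ref 2 -> FAULT, frames=[2,-,-] (faults so far: 1)
  step 1: ref 3 -> FAULT, frames=[2,3,-] (faults so far: 2)
  step 2: ref 1 -> FAULT, frames=[2,3,1] (faults so far: 3)
  step 3: ref 1 -> HIT, frames=[2,3,1] (faults so far: 3)
  step 4: ref 1 -> HIT, frames=[2,3,1] (faults so far: 3)
  step 5: ref 1 -> HIT, frames=[2,3,1] (faults so far: 3)
  step 6: ref 4 -> FAULT, evict 1, frames=[2,3,4] (faults so far: 4)
  step 7: ref 2 -> HIT, frames=[2,3,4] (faults so far: 4)
  step 8: ref 5 -> FAULT, evict 4, frames=[2,3,5] (faults so far: 5)
  step 9: ref 2 -> HIT, frames=[2,3,5] (faults so far: 5)
  step 10: ref 5 -> HIT, frames=[2,3,5] (faults so far: 5)
  step 11: ref 3 -> HIT, frames=[2,3,5] (faults so far: 5)
  step 12: ref 4 -> FAULT, evict 2, frames=[4,3,5] (faults so far: 6)
  Optimal total faults: 6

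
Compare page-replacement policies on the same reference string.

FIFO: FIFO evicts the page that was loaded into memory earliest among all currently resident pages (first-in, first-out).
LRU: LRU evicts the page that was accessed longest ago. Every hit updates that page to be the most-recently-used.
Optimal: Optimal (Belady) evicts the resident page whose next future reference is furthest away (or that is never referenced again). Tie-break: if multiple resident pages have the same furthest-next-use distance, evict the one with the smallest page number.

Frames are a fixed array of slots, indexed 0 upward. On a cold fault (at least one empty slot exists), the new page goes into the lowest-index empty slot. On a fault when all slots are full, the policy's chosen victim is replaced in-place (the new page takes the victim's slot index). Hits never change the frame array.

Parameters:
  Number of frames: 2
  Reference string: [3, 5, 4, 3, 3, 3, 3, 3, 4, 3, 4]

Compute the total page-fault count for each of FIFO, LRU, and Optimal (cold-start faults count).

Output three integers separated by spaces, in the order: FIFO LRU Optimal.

Answer: 4 4 3

Derivation:
--- FIFO ---
  step 0: ref 3 -> FAULT, frames=[3,-] (faults so far: 1)
  step 1: ref 5 -> FAULT, frames=[3,5] (faults so far: 2)
  step 2: ref 4 -> FAULT, evict 3, frames=[4,5] (faults so far: 3)
  step 3: ref 3 -> FAULT, evict 5, frames=[4,3] (faults so far: 4)
  step 4: ref 3 -> HIT, frames=[4,3] (faults so far: 4)
  step 5: ref 3 -> HIT, frames=[4,3] (faults so far: 4)
  step 6: ref 3 -> HIT, frames=[4,3] (faults so far: 4)
  step 7: ref 3 -> HIT, frames=[4,3] (faults so far: 4)
  step 8: ref 4 -> HIT, frames=[4,3] (faults so far: 4)
  step 9: ref 3 -> HIT, frames=[4,3] (faults so far: 4)
  step 10: ref 4 -> HIT, frames=[4,3] (faults so far: 4)
  FIFO total faults: 4
--- LRU ---
  step 0: ref 3 -> FAULT, frames=[3,-] (faults so far: 1)
  step 1: ref 5 -> FAULT, frames=[3,5] (faults so far: 2)
  step 2: ref 4 -> FAULT, evict 3, frames=[4,5] (faults so far: 3)
  step 3: ref 3 -> FAULT, evict 5, frames=[4,3] (faults so far: 4)
  step 4: ref 3 -> HIT, frames=[4,3] (faults so far: 4)
  step 5: ref 3 -> HIT, frames=[4,3] (faults so far: 4)
  step 6: ref 3 -> HIT, frames=[4,3] (faults so far: 4)
  step 7: ref 3 -> HIT, frames=[4,3] (faults so far: 4)
  step 8: ref 4 -> HIT, frames=[4,3] (faults so far: 4)
  step 9: ref 3 -> HIT, frames=[4,3] (faults so far: 4)
  step 10: ref 4 -> HIT, frames=[4,3] (faults so far: 4)
  LRU total faults: 4
--- Optimal ---
  step 0: ref 3 -> FAULT, frames=[3,-] (faults so far: 1)
  step 1: ref 5 -> FAULT, frames=[3,5] (faults so far: 2)
  step 2: ref 4 -> FAULT, evict 5, frames=[3,4] (faults so far: 3)
  step 3: ref 3 -> HIT, frames=[3,4] (faults so far: 3)
  step 4: ref 3 -> HIT, frames=[3,4] (faults so far: 3)
  step 5: ref 3 -> HIT, frames=[3,4] (faults so far: 3)
  step 6: ref 3 -> HIT, frames=[3,4] (faults so far: 3)
  step 7: ref 3 -> HIT, frames=[3,4] (faults so far: 3)
  step 8: ref 4 -> HIT, frames=[3,4] (faults so far: 3)
  step 9: ref 3 -> HIT, frames=[3,4] (faults so far: 3)
  step 10: ref 4 -> HIT, frames=[3,4] (faults so far: 3)
  Optimal total faults: 3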